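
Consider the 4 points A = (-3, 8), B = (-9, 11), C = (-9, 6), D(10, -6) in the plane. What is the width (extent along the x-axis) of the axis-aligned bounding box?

max x = 10, min x = -9, so width = 19.

19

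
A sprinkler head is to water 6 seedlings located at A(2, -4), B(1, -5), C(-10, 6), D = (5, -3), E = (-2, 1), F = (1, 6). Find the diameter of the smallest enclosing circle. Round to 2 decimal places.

17.49

The farthest pair is C–D with squared distance 306. The circle on this segment as diameter has centre (-2.5, 1.5) and r² = 306/4 = 76.5.
Check A: distance² to centre = 50.5 ≤ 76.5, so it lies inside.
All remaining points lie in this disk, and no smaller disk contains both endpoints, so this is the minimum enclosing circle.
Diameter = 2r = 2√(76.5) ≈ 17.49.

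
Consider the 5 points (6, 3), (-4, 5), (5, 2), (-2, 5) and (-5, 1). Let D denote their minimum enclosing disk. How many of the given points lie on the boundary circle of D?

2

The minimum enclosing circle of a finite set is fixed by two of the points (as a diameter) or three (as a circumcircle).
The farthest pair is (6, 3)–(-5, 1) with squared distance 125. The circle on this segment as diameter has centre (0.5, 2) and r² = 125/4 = 31.25.
Check (-4, 5): distance² to centre = 29.25 ≤ 31.25, so it lies inside.
All remaining points lie in this disk, and no smaller disk contains both endpoints, so this is the minimum enclosing circle.
The points at distance exactly r from the centre are (6, 3), (-5, 1) — 2 points.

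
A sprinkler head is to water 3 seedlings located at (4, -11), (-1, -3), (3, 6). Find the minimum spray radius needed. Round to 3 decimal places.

8.515

Call the three points A, B, C in the order given.
Side lengths²: AB² = 89, AC² = 290, BC² = 97.
Since AC² = 290 ≥ 97 + 89 = 186, the angle opposite AC is not acute, so the smallest enclosing circle has AC as diameter.
Centre = midpoint of AC = (3.5, -2.5), r² = 290/4 = 72.5.
r = √(72.5) ≈ 8.515.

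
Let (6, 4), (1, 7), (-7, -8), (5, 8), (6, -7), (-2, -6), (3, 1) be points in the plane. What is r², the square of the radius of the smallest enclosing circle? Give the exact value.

A smallest enclosing disk is always determined by at most three of the input points on its boundary.
The farthest pair is (-7, -8)–(5, 8) with squared distance 400. The circle on this segment as diameter has centre (-1, 0) and r² = 400/4 = 100.
Check (6, 4): distance² to centre = 65 ≤ 100, so it lies inside.
All remaining points lie in this disk, and no smaller disk contains both endpoints, so this is the minimum enclosing circle.

100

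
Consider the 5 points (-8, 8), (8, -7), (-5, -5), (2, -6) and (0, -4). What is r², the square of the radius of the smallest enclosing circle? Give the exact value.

A smallest enclosing disk is always determined by at most three of the input points on its boundary.
The farthest pair is (-8, 8)–(8, -7) with squared distance 481. The circle on this segment as diameter has centre (0, 0.5) and r² = 481/4 = 120.25.
Check (-5, -5): distance² to centre = 55.25 ≤ 120.25, so it lies inside.
All remaining points lie in this disk, and no smaller disk contains both endpoints, so this is the minimum enclosing circle.

120.25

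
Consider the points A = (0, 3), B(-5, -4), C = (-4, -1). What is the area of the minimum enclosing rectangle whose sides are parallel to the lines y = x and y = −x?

In coordinates u = x + y, v = x − y the rectangle is axis-aligned; the map (x,y)→(u,v) scales areas by 2.
u-values: 3, -9, -5; range = 3 − (-9) = 12.
v-values: -3, -1, -3; range = -1 − (-3) = 2.
Area = (12 × 2) / 2 = 12.

12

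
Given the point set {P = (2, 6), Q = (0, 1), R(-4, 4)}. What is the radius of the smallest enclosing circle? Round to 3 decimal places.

Side lengths²: PQ² = 29, PR² = 40, QR² = 25.
Since PR² = 40 < 29 + 25 = 54, the triangle is acute, so the smallest enclosing circle is the circumcircle.
Circumcentre = (-19/26, 109/26), r² = 3625/338.
r = √(3625/338) ≈ 3.275.

3.275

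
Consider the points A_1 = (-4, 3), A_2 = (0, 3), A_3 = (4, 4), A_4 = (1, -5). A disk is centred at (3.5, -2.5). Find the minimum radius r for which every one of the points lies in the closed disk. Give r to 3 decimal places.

The required radius is the distance from (3.5, -2.5) to the farthest point.
Squared distances: 86.5, 42.5, 42.5, 12.5.
Maximum is 86.5, attained at A_1.
r = √(86.5) ≈ 9.301.

9.301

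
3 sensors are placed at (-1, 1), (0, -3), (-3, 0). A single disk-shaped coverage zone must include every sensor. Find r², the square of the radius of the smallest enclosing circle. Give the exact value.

85/18

Call the three points A, B, C in the order given.
Side lengths²: AB² = 17, AC² = 5, BC² = 18.
Since BC² = 18 < 17 + 5 = 22, the triangle is acute, so the smallest enclosing circle is the circumcircle.
Circumcentre = (-7/6, -7/6), r² = 85/18.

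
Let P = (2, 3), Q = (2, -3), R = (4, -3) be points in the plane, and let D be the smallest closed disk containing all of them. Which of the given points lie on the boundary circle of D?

Side lengths²: PQ² = 36, PR² = 40, QR² = 4.
Since PR² = 40 ≥ 36 + 4 = 40, the angle opposite PR is not acute, so the smallest enclosing circle has PR as diameter.
Centre = midpoint of PR = (3, 0), r² = 40/4 = 10.
The points at distance exactly r from the centre are P, Q, R — 3 points.

P, Q, R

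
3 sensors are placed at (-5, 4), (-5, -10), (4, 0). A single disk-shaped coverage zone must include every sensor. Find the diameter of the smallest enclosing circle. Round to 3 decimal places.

Call the three points A, B, C in the order given.
Side lengths²: AB² = 196, AC² = 97, BC² = 181.
Since AB² = 196 < 181 + 97 = 278, the triangle is acute, so the smallest enclosing circle is the circumcircle.
Circumcentre = (-49/18, -3), r² = 17557/324.
Diameter = 2r = 2√(17557/324) ≈ 14.723.

14.723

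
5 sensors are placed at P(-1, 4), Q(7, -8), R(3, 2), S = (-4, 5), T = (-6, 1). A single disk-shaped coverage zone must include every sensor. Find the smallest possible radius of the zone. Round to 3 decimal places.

8.515

By Welzl's lemma the MEC is supported by two points (diametrically opposite) or three points (on a circumcircle).
The farthest pair is Q–S with squared distance 290. The circle on this segment as diameter has centre (1.5, -1.5) and r² = 290/4 = 72.5.
Check P: distance² to centre = 36.5 ≤ 72.5, so it lies inside.
All remaining points lie in this disk, and no smaller disk contains both endpoints, so this is the minimum enclosing circle.
r = √(72.5) ≈ 8.515.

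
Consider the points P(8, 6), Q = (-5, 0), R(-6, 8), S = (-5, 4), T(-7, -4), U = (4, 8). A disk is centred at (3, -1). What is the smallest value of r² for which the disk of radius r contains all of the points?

162

The required radius is the distance from (3, -1) to the farthest point.
Squared distances: 74, 65, 162, 89, 109, 82.
Maximum is 162, attained at R.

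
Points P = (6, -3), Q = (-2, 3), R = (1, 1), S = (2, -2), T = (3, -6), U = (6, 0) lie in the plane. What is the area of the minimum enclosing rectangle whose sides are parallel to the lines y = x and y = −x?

In coordinates u = x + y, v = x − y the rectangle is axis-aligned; the map (x,y)→(u,v) scales areas by 2.
u-values: 3, 1, 2, 0, -3, 6; range = 6 − (-3) = 9.
v-values: 9, -5, 0, 4, 9, 6; range = 9 − (-5) = 14.
Area = (9 × 14) / 2 = 63.

63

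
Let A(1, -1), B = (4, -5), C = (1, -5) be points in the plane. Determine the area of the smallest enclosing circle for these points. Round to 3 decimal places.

Side lengths²: AB² = 25, AC² = 16, BC² = 9.
Since AB² = 25 ≥ 16 + 9 = 25, the angle opposite AB is not acute, so the smallest enclosing circle has AB as diameter.
Centre = midpoint of AB = (2.5, -3), r² = 25/4 = 6.25.
Area = π·r² = π·6.25 ≈ 19.635.

19.635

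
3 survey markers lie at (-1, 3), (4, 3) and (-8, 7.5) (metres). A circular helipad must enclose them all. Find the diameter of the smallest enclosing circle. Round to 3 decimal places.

12.816

Call the three points A, B, C in the order given.
Side lengths²: AB² = 25, AC² = 69.25, BC² = 164.25.
Since BC² = 164.25 ≥ 69.25 + 25 = 94.25, the angle opposite BC is not acute, so the smallest enclosing circle has BC as diameter.
Centre = midpoint of BC = (-2, 5.25), r² = 164.25/4 = 41.0625.
Diameter = 2r = 2√(41.0625) ≈ 12.816.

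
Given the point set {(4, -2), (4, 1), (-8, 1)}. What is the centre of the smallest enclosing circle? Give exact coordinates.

Call the three points A, B, C in the order given.
Side lengths²: AB² = 9, AC² = 153, BC² = 144.
Since AC² = 153 ≥ 144 + 9 = 153, the angle opposite AC is not acute, so the smallest enclosing circle has AC as diameter.
Centre = midpoint of AC = (-2, -0.5), r² = 153/4 = 38.25.
Centre = (-2, -0.5).

(-2, -0.5)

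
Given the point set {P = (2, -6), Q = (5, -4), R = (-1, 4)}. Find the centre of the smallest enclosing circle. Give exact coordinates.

Side lengths²: PQ² = 13, PR² = 109, QR² = 100.
Since PR² = 109 < 100 + 13 = 113, the triangle is acute, so the smallest enclosing circle is the circumcircle.
Circumcentre = (7/9, -11/12), r² = 35425/1296.
Centre = (7/9, -11/12).

(7/9, -11/12)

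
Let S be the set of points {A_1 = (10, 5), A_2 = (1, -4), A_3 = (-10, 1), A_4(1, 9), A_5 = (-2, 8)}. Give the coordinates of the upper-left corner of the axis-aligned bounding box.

(-10, 9)

x-range [-10, 10], y-range [-4, 9].
The upper-left corner is (-10, 9).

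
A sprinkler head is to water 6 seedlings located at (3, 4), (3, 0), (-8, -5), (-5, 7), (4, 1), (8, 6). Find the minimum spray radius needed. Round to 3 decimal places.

The farthest pair is (-8, -5)–(8, 6) with squared distance 377. The circle on this segment as diameter has centre (0, 0.5) and r² = 377/4 = 94.25.
Check (3, 4): distance² to centre = 21.25 ≤ 94.25, so it lies inside.
All remaining points lie in this disk, and no smaller disk contains both endpoints, so this is the minimum enclosing circle.
r = √(94.25) ≈ 9.708.

9.708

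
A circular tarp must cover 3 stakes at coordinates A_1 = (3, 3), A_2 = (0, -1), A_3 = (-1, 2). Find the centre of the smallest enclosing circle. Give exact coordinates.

(35/26, 29/26)

Side lengths²: A_1A_2² = 25, A_1A_3² = 17, A_2A_3² = 10.
Since A_1A_2² = 25 < 17 + 10 = 27, the triangle is acute, so the smallest enclosing circle is the circumcircle.
Circumcentre = (35/26, 29/26), r² = 2125/338.
Centre = (35/26, 29/26).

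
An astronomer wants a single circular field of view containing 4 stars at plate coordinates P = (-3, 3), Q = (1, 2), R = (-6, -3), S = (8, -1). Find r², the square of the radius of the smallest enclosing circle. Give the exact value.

A smallest enclosing disk is always determined by at most three of the input points on its boundary.
The farthest pair is R–S with squared distance 200. The circle on this segment as diameter has centre (1, -2) and r² = 200/4 = 50.
Check P: distance² to centre = 41 ≤ 50, so it lies inside.
All remaining points lie in this disk, and no smaller disk contains both endpoints, so this is the minimum enclosing circle.

50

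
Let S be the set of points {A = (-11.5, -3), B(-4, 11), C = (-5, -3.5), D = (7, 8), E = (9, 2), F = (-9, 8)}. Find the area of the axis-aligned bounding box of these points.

297.25

x ranges over [-11.5, 9], width 20.5.
y ranges over [-3.5, 11], height 14.5.
Area = 20.5 × 14.5 = 297.25.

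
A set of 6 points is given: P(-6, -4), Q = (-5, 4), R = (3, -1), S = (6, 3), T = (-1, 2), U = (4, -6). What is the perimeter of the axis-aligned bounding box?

44

Width = max x − min x = 6 − (-6) = 12.
Height = max y − min y = 4 − (-6) = 10.
Perimeter = 2(12 + 10) = 44.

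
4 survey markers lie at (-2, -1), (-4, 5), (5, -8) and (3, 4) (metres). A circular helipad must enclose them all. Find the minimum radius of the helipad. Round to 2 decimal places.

7.91

By Welzl's lemma the MEC is supported by two points (diametrically opposite) or three points (on a circumcircle).
The farthest pair is (-4, 5)–(5, -8) with squared distance 250. The circle on this segment as diameter has centre (0.5, -1.5) and r² = 250/4 = 62.5.
Check (-2, -1): distance² to centre = 6.5 ≤ 62.5, so it lies inside.
All remaining points lie in this disk, and no smaller disk contains both endpoints, so this is the minimum enclosing circle.
r = √(62.5) ≈ 7.91.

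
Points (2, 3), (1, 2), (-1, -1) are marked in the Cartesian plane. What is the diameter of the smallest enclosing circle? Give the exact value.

5

Call the three points A, B, C in the order given.
Side lengths²: AB² = 2, AC² = 25, BC² = 13.
Since AC² = 25 ≥ 13 + 2 = 15, the angle opposite AC is not acute, so the smallest enclosing circle has AC as diameter.
Centre = midpoint of AC = (0.5, 1), r² = 25/4 = 6.25.
Diameter = 2r = 2√(6.25) = 5.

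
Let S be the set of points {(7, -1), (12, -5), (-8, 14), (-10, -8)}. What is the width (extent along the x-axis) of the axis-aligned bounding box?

22

max x = 12, min x = -10, so width = 22.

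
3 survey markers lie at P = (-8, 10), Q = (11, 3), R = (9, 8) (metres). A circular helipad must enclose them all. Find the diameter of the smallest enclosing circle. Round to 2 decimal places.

20.25

Side lengths²: PQ² = 410, PR² = 293, QR² = 29.
Since PQ² = 410 ≥ 293 + 29 = 322, the angle opposite PQ is not acute, so the smallest enclosing circle has PQ as diameter.
Centre = midpoint of PQ = (1.5, 6.5), r² = 410/4 = 102.5.
Diameter = 2r = 2√(102.5) ≈ 20.25.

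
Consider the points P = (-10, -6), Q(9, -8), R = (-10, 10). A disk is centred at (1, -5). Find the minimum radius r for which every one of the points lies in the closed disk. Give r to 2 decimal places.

The required radius is the distance from (1, -5) to the farthest point.
Squared distances: 122, 73, 346.
Maximum is 346, attained at R.
r = √346 ≈ 18.60.

18.60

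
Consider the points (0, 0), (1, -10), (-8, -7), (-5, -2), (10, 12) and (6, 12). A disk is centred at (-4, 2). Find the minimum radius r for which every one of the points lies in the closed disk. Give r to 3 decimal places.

The required radius is the distance from (-4, 2) to the farthest point.
Squared distances: 20, 169, 97, 17, 296, 200.
Maximum is 296, attained at (10, 12).
r = √296 ≈ 17.205.

17.205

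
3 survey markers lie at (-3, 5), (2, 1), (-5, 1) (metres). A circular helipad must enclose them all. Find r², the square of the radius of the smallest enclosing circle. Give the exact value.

Call the three points A, B, C in the order given.
Side lengths²: AB² = 41, AC² = 20, BC² = 49.
Since BC² = 49 < 41 + 20 = 61, the triangle is acute, so the smallest enclosing circle is the circumcircle.
Circumcentre = (-1.5, 1.75), r² = 12.8125.

12.8125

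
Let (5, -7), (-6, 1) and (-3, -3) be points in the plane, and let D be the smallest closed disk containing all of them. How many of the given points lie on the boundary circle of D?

Call the three points A, B, C in the order given.
Side lengths²: AB² = 185, AC² = 80, BC² = 25.
Since AB² = 185 ≥ 80 + 25 = 105, the angle opposite AB is not acute, so the smallest enclosing circle has AB as diameter.
Centre = midpoint of AB = (-0.5, -3), r² = 185/4 = 46.25.
The points at distance exactly r from the centre are (5, -7), (-6, 1) — 2 points.

2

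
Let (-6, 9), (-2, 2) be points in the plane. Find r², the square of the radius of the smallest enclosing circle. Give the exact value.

16.25

The smallest circle enclosing two points has them as diameter endpoints.
Centre = midpoint = (-4, 5.5); r² = |(-6, 9)−(-2, 2)|²/4 = 65/4 = 16.25.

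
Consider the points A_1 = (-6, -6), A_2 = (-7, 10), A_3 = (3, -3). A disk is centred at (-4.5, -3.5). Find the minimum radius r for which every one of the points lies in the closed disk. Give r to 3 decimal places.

13.730

The required radius is the distance from (-4.5, -3.5) to the farthest point.
Squared distances: 8.5, 188.5, 56.5.
Maximum is 188.5, attained at A_2.
r = √(188.5) ≈ 13.730.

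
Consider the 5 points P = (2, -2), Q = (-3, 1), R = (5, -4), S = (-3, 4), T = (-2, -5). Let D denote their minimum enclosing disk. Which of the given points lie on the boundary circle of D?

R, S, T

A smallest enclosing disk is always determined by at most three of the input points on its boundary.
The minimum enclosing circle is determined by three boundary points: R, S, T.
Their circumcentre is (0.875, -0.125) with r² = 32.03125.
The farthest remaining point Q is at distance² 16.28125 ≤ 32.03125.
The points at distance exactly r from the centre are R, S, T — 3 points.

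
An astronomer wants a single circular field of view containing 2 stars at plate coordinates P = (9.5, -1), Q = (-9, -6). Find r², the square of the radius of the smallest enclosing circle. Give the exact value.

91.8125

The smallest circle enclosing two points has them as diameter endpoints.
Centre = midpoint = (0.25, -3.5); r² = |PQ|²/4 = 367.25/4 = 91.8125.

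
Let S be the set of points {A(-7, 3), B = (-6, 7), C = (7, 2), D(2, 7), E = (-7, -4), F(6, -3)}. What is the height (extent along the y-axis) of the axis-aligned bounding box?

max y = 7, min y = -4, so height = 11.

11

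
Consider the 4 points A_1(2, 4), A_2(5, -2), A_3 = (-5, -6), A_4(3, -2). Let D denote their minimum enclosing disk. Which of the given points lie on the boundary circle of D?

A_1, A_2, A_3

The minimum enclosing circle is determined by three boundary points: A_1, A_2, A_3.
Their circumcentre is (-13/12, -31/24) with r² = 21605/576.
The farthest remaining point A_4 is at distance² 9893/576 ≤ 21605/576.
The points at distance exactly r from the centre are A_1, A_2, A_3 — 3 points.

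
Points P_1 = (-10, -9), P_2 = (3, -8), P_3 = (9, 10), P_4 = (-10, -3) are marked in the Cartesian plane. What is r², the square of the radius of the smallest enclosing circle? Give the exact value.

180.5

The farthest pair is P_1–P_3 with squared distance 722. The circle on this segment as diameter has centre (-0.5, 0.5) and r² = 722/4 = 180.5.
Check P_2: distance² to centre = 84.5 ≤ 180.5, so it lies inside.
All remaining points lie in this disk, and no smaller disk contains both endpoints, so this is the minimum enclosing circle.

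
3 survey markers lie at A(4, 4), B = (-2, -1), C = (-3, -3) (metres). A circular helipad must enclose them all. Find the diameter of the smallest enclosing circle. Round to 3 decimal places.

9.899

Side lengths²: AB² = 61, AC² = 98, BC² = 5.
Since AC² = 98 ≥ 61 + 5 = 66, the angle opposite AC is not acute, so the smallest enclosing circle has AC as diameter.
Centre = midpoint of AC = (0.5, 0.5), r² = 98/4 = 24.5.
Diameter = 2r = 2√(24.5) ≈ 9.899.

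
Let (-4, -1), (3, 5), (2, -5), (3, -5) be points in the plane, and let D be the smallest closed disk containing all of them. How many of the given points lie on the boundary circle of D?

3

A smallest enclosing disk is always determined by at most three of the input points on its boundary.
The minimum enclosing circle is determined by three boundary points: (-4, -1), (3, 5), (3, -5).
Their circumcentre is (17/14, 0) with r² = 5525/196.
The farthest remaining point (2, -5) is at distance² 5021/196 ≤ 5525/196.
The points at distance exactly r from the centre are (-4, -1), (3, 5), (3, -5) — 3 points.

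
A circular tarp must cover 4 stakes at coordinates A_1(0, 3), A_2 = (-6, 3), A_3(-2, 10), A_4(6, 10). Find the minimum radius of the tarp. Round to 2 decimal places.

6.95

The minimum enclosing circle of a finite set is fixed by two of the points (as a diameter) or three (as a circumcircle).
The farthest pair is A_2–A_4 with squared distance 193. The circle on this segment as diameter has centre (0, 6.5) and r² = 193/4 = 48.25.
Check A_1: distance² to centre = 12.25 ≤ 48.25, so it lies inside.
All remaining points lie in this disk, and no smaller disk contains both endpoints, so this is the minimum enclosing circle.
r = √(48.25) ≈ 6.95.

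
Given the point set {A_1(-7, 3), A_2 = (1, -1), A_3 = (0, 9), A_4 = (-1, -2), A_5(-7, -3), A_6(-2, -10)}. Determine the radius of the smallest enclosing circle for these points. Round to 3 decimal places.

9.552

The minimum enclosing circle of a finite set is fixed by two of the points (as a diameter) or three (as a circumcircle).
The farthest pair is A_3–A_6 with squared distance 365. The circle on this segment as diameter has centre (-1, -0.5) and r² = 365/4 = 91.25.
Check A_1: distance² to centre = 48.25 ≤ 91.25, so it lies inside.
All remaining points lie in this disk, and no smaller disk contains both endpoints, so this is the minimum enclosing circle.
r = √(91.25) ≈ 9.552.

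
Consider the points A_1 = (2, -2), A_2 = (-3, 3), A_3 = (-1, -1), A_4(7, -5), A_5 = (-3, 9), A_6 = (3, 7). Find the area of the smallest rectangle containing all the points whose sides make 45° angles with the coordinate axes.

In coordinates u = x + y, v = x − y the rectangle is axis-aligned; the map (x,y)→(u,v) scales areas by 2.
u-values: 0, 0, -2, 2, 6, 10; range = 10 − (-2) = 12.
v-values: 4, -6, 0, 12, -12, -4; range = 12 − (-12) = 24.
Area = (12 × 24) / 2 = 144.

144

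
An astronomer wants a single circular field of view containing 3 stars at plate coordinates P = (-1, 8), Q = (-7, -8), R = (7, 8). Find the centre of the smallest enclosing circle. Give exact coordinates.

(0, 0)

Side lengths²: PQ² = 292, PR² = 64, QR² = 452.
Since QR² = 452 ≥ 292 + 64 = 356, the angle opposite QR is not acute, so the smallest enclosing circle has QR as diameter.
Centre = midpoint of QR = (0, 0), r² = 452/4 = 113.
Centre = (0, 0).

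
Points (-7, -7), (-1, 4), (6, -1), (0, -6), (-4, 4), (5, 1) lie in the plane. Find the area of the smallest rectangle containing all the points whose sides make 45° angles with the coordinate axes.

In coordinates u = x + y, v = x − y the rectangle is axis-aligned; the map (x,y)→(u,v) scales areas by 2.
u-values: -14, 3, 5, -6, 0, 6; range = 6 − (-14) = 20.
v-values: 0, -5, 7, 6, -8, 4; range = 7 − (-8) = 15.
Area = (20 × 15) / 2 = 150.

150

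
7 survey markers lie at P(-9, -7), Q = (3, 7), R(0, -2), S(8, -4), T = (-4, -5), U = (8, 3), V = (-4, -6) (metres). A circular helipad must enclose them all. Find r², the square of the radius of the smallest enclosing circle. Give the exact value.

The farthest pair is P–U with squared distance 389. The circle on this segment as diameter has centre (-0.5, -2) and r² = 389/4 = 97.25.
Check Q: distance² to centre = 93.25 ≤ 97.25, so it lies inside.
All remaining points lie in this disk, and no smaller disk contains both endpoints, so this is the minimum enclosing circle.

97.25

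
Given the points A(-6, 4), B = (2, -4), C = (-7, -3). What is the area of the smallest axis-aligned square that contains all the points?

81

The bounding box has width 9 and height 8.
An axis-aligned square enclosing the set must have side ≥ max(width, height).
So the minimum side is max(9, 8) = 9.
Area = 9² = 81.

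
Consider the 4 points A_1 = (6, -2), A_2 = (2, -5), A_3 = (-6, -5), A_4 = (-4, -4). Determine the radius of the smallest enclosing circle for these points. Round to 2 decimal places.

6.18

By Welzl's lemma the MEC is supported by two points (diametrically opposite) or three points (on a circumcircle).
The farthest pair is A_1–A_3 with squared distance 153. The circle on this segment as diameter has centre (0, -3.5) and r² = 153/4 = 38.25.
Check A_2: distance² to centre = 6.25 ≤ 38.25, so it lies inside.
All remaining points lie in this disk, and no smaller disk contains both endpoints, so this is the minimum enclosing circle.
r = √(38.25) ≈ 6.18.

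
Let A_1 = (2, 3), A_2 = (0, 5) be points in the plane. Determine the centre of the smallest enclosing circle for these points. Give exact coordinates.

(1, 4)

The smallest circle enclosing two points has them as diameter endpoints.
Centre = midpoint = (1, 4); r² = |A_1A_2|²/4 = 8/4 = 2.
Centre = (1, 4).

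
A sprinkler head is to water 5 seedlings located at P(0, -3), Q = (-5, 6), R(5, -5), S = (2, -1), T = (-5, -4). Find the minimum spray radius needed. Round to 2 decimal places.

7.43

The farthest pair is Q–R with squared distance 221. The circle on this segment as diameter has centre (0, 0.5) and r² = 221/4 = 55.25.
Check P: distance² to centre = 12.25 ≤ 55.25, so it lies inside.
All remaining points lie in this disk, and no smaller disk contains both endpoints, so this is the minimum enclosing circle.
r = √(55.25) ≈ 7.43.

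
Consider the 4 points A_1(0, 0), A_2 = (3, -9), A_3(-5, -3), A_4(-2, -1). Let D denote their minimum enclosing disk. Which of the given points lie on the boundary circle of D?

A_1, A_2, A_3

A smallest enclosing disk is always determined by at most three of the input points on its boundary.
The minimum enclosing circle is determined by three boundary points: A_1, A_2, A_3.
Their circumcentre is (-1/3, -46/9) with r² = 2125/81.
The farthest remaining point A_4 is at distance² 1594/81 ≤ 2125/81.
The points at distance exactly r from the centre are A_1, A_2, A_3 — 3 points.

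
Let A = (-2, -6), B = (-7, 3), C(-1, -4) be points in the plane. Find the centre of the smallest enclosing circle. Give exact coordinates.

Side lengths²: AB² = 106, AC² = 5, BC² = 85.
Since AB² = 106 ≥ 85 + 5 = 90, the angle opposite AB is not acute, so the smallest enclosing circle has AB as diameter.
Centre = midpoint of AB = (-4.5, -1.5), r² = 106/4 = 26.5.
Centre = (-4.5, -1.5).

(-4.5, -1.5)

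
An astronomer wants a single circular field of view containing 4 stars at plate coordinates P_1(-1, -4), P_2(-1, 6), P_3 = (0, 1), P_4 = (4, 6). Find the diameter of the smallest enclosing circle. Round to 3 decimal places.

11.180

By Welzl's lemma the MEC is supported by two points (diametrically opposite) or three points (on a circumcircle).
The farthest pair is P_1–P_4 with squared distance 125. The circle on this segment as diameter has centre (1.5, 1) and r² = 125/4 = 31.25.
Check P_2: distance² to centre = 31.25 ≤ 31.25, so it lies inside.
All remaining points lie in this disk, and no smaller disk contains both endpoints, so this is the minimum enclosing circle.
Diameter = 2r = 2√(31.25) ≈ 11.180.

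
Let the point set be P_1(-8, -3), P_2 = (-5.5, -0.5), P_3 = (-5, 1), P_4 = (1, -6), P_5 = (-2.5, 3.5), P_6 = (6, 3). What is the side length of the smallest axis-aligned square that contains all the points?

14

The bounding box has width 14 and height 9.5.
An axis-aligned square enclosing the set must have side ≥ max(width, height).
So the minimum side is max(14, 9.5) = 14.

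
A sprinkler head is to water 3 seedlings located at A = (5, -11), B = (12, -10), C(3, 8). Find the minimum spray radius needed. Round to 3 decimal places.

Side lengths²: AB² = 50, AC² = 365, BC² = 405.
Since BC² = 405 < 365 + 50 = 415, the triangle is acute, so the smallest enclosing circle is the circumcircle.
Circumcentre = (43/6, -7/6), r² = 1825/18.
r = √(1825/18) ≈ 10.069.

10.069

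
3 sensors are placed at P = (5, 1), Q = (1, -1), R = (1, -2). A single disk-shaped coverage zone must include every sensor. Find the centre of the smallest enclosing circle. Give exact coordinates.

(3, -0.5)

Side lengths²: PQ² = 20, PR² = 25, QR² = 1.
Since PR² = 25 ≥ 20 + 1 = 21, the angle opposite PR is not acute, so the smallest enclosing circle has PR as diameter.
Centre = midpoint of PR = (3, -0.5), r² = 25/4 = 6.25.
Centre = (3, -0.5).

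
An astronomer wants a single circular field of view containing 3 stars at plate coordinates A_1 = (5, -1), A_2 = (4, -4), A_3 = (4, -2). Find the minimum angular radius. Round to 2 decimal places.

Side lengths²: A_1A_2² = 10, A_1A_3² = 2, A_2A_3² = 4.
Since A_1A_2² = 10 ≥ 4 + 2 = 6, the angle opposite A_1A_2 is not acute, so the smallest enclosing circle has A_1A_2 as diameter.
Centre = midpoint of A_1A_2 = (4.5, -2.5), r² = 10/4 = 2.5.
r = √(2.5) ≈ 1.58.

1.58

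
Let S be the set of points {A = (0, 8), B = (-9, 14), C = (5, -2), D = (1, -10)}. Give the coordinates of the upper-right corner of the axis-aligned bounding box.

x-range [-9, 5], y-range [-10, 14].
The upper-right corner is (5, 14).

(5, 14)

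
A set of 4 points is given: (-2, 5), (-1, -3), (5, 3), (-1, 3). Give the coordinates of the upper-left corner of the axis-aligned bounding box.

x-range [-2, 5], y-range [-3, 5].
The upper-left corner is (-2, 5).

(-2, 5)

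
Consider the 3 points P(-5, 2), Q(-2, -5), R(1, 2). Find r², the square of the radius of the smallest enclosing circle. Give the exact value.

841/49

Side lengths²: PQ² = 58, PR² = 36, QR² = 58.
Since QR² = 58 < 58 + 36 = 94, the triangle is acute, so the smallest enclosing circle is the circumcircle.
Circumcentre = (-2, -6/7), r² = 841/49.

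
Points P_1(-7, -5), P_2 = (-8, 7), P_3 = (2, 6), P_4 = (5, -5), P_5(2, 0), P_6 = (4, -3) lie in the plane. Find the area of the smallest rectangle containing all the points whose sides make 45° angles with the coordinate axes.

In coordinates u = x + y, v = x − y the rectangle is axis-aligned; the map (x,y)→(u,v) scales areas by 2.
u-values: -12, -1, 8, 0, 2, 1; range = 8 − (-12) = 20.
v-values: -2, -15, -4, 10, 2, 7; range = 10 − (-15) = 25.
Area = (20 × 25) / 2 = 250.

250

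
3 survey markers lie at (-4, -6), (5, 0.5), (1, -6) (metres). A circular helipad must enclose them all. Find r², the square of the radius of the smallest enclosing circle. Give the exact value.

Call the three points A, B, C in the order given.
Side lengths²: AB² = 123.25, AC² = 25, BC² = 58.25.
Since AB² = 123.25 ≥ 58.25 + 25 = 83.25, the angle opposite AB is not acute, so the smallest enclosing circle has AB as diameter.
Centre = midpoint of AB = (0.5, -2.75), r² = 123.25/4 = 30.8125.

30.8125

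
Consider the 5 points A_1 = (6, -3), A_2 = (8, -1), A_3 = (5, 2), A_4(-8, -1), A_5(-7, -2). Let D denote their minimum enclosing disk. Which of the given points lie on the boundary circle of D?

The minimum enclosing circle of a finite set is fixed by two of the points (as a diameter) or three (as a circumcircle).
The farthest pair is A_2–A_4 with squared distance 256. The circle on this segment as diameter has centre (0, -1) and r² = 256/4 = 64.
Check A_1: distance² to centre = 40 ≤ 64, so it lies inside.
All remaining points lie in this disk, and no smaller disk contains both endpoints, so this is the minimum enclosing circle.
The points at distance exactly r from the centre are A_2, A_4 — 2 points.

A_2, A_4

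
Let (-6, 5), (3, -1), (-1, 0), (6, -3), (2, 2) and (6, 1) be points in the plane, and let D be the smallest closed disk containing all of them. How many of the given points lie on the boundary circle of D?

2

The minimum enclosing circle of a finite set is fixed by two of the points (as a diameter) or three (as a circumcircle).
The farthest pair is (-6, 5)–(6, -3) with squared distance 208. The circle on this segment as diameter has centre (0, 1) and r² = 208/4 = 52.
Check (3, -1): distance² to centre = 13 ≤ 52, so it lies inside.
All remaining points lie in this disk, and no smaller disk contains both endpoints, so this is the minimum enclosing circle.
The points at distance exactly r from the centre are (-6, 5), (6, -3) — 2 points.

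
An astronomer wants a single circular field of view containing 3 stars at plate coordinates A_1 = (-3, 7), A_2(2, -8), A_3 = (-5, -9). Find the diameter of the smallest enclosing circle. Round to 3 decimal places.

Side lengths²: A_1A_2² = 250, A_1A_3² = 260, A_2A_3² = 50.
Since A_1A_3² = 260 < 250 + 50 = 300, the triangle is acute, so the smallest enclosing circle is the circumcircle.
Circumcentre = (-28/11, -13/11), r² = 8125/121.
Diameter = 2r = 2√(8125/121) ≈ 16.389.

16.389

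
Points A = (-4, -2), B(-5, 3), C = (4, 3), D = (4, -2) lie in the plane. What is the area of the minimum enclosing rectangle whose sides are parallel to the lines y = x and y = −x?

In coordinates u = x + y, v = x − y the rectangle is axis-aligned; the map (x,y)→(u,v) scales areas by 2.
u-values: -6, -2, 7, 2; range = 7 − (-6) = 13.
v-values: -2, -8, 1, 6; range = 6 − (-8) = 14.
Area = (13 × 14) / 2 = 91.

91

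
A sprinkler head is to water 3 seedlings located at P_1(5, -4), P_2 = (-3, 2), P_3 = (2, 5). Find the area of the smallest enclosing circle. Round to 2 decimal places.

Side lengths²: P_1P_2² = 100, P_1P_3² = 90, P_2P_3² = 34.
Since P_1P_2² = 100 < 90 + 34 = 124, the triangle is acute, so the smallest enclosing circle is the circumcircle.
Circumcentre = (5/3, -1/9), r² = 2125/81.
Area = π·r² = π·2125/81 ≈ 82.42.

82.42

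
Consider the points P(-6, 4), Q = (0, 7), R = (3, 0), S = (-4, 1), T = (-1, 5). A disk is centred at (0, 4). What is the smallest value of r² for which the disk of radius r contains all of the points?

The required radius is the distance from (0, 4) to the farthest point.
Squared distances: 36, 9, 25, 25, 2.
Maximum is 36, attained at P.

36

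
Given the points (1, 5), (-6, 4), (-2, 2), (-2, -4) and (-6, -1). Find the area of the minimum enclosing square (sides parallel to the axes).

The bounding box has width 7 and height 9.
An axis-aligned square enclosing the set must have side ≥ max(width, height).
So the minimum side is max(7, 9) = 9.
Area = 9² = 81.

81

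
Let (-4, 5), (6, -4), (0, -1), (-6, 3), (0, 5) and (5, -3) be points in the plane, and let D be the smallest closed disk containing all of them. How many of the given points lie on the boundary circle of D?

2

By Welzl's lemma the MEC is supported by two points (diametrically opposite) or three points (on a circumcircle).
The farthest pair is (6, -4)–(-6, 3) with squared distance 193. The circle on this segment as diameter has centre (0, -0.5) and r² = 193/4 = 48.25.
Check (-4, 5): distance² to centre = 46.25 ≤ 48.25, so it lies inside.
All remaining points lie in this disk, and no smaller disk contains both endpoints, so this is the minimum enclosing circle.
The points at distance exactly r from the centre are (6, -4), (-6, 3) — 2 points.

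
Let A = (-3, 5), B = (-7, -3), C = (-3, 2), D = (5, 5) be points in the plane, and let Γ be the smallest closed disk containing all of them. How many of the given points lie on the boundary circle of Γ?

2

The farthest pair is B–D with squared distance 208. The circle on this segment as diameter has centre (-1, 1) and r² = 208/4 = 52.
Check A: distance² to centre = 20 ≤ 52, so it lies inside.
All remaining points lie in this disk, and no smaller disk contains both endpoints, so this is the minimum enclosing circle.
The points at distance exactly r from the centre are B, D — 2 points.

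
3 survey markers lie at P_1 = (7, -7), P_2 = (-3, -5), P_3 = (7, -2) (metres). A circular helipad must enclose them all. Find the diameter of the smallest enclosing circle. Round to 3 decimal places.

10.647

Side lengths²: P_1P_2² = 104, P_1P_3² = 25, P_2P_3² = 109.
Since P_2P_3² = 109 < 104 + 25 = 129, the triangle is acute, so the smallest enclosing circle is the circumcircle.
Circumcentre = (2.3, -4.5), r² = 28.34.
Diameter = 2r = 2√(28.34) ≈ 10.647.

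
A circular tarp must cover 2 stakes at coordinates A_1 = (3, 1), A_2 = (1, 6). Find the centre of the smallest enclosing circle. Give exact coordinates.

The smallest circle enclosing two points has them as diameter endpoints.
Centre = midpoint = (2, 3.5); r² = |A_1A_2|²/4 = 29/4 = 7.25.
Centre = (2, 3.5).

(2, 3.5)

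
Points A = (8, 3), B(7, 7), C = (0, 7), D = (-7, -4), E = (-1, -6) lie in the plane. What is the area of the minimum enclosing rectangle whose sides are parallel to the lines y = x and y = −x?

In coordinates u = x + y, v = x − y the rectangle is axis-aligned; the map (x,y)→(u,v) scales areas by 2.
u-values: 11, 14, 7, -11, -7; range = 14 − (-11) = 25.
v-values: 5, 0, -7, -3, 5; range = 5 − (-7) = 12.
Area = (25 × 12) / 2 = 150.

150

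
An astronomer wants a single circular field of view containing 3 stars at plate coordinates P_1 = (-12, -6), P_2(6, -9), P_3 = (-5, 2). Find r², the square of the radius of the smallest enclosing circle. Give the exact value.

Side lengths²: P_1P_2² = 333, P_1P_3² = 113, P_2P_3² = 242.
Since P_1P_2² = 333 < 242 + 113 = 355, the triangle is acute, so the smallest enclosing circle is the circumcircle.
Circumcentre = (-2.9, -6.9), r² = 83.62.

83.62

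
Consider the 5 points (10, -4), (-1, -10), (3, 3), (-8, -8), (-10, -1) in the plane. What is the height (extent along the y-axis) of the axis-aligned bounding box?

max y = 3, min y = -10, so height = 13.

13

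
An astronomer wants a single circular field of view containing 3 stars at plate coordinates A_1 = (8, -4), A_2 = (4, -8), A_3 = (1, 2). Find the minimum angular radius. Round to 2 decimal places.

5.24

Side lengths²: A_1A_2² = 32, A_1A_3² = 85, A_2A_3² = 109.
Since A_2A_3² = 109 < 85 + 32 = 117, the triangle is acute, so the smallest enclosing circle is the circumcircle.
Circumcentre = (75/26, -75/26), r² = 9265/338.
r = √(9265/338) ≈ 5.24.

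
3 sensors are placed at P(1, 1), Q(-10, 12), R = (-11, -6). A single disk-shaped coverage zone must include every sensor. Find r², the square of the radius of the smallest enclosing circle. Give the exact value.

62725/722

Side lengths²: PQ² = 242, PR² = 193, QR² = 325.
Since QR² = 325 < 242 + 193 = 435, the triangle is acute, so the smallest enclosing circle is the circumcircle.
Circumcentre = (-309/38, 109/38), r² = 62725/722.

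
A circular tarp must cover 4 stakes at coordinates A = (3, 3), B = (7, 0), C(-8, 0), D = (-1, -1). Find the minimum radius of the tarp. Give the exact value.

7.5

The farthest pair is B–C with squared distance 225. The circle on this segment as diameter has centre (-0.5, 0) and r² = 225/4 = 56.25.
Check A: distance² to centre = 21.25 ≤ 56.25, so it lies inside.
All remaining points lie in this disk, and no smaller disk contains both endpoints, so this is the minimum enclosing circle.
r = √(56.25) = 7.5.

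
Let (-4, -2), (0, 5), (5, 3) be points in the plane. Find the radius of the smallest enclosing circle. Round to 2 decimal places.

Call the three points A, B, C in the order given.
Side lengths²: AB² = 65, AC² = 106, BC² = 29.
Since AC² = 106 ≥ 65 + 29 = 94, the angle opposite AC is not acute, so the smallest enclosing circle has AC as diameter.
Centre = midpoint of AC = (0.5, 0.5), r² = 106/4 = 26.5.
r = √(26.5) ≈ 5.15.

5.15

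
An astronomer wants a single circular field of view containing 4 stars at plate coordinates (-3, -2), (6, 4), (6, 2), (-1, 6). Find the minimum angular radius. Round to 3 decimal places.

5.411

By Welzl's lemma the MEC is supported by two points (diametrically opposite) or three points (on a circumcircle).
The minimum enclosing circle is determined by three boundary points: (-3, -2), (6, 4), (-1, 6).
Their circumcentre is (1.4, 1.15) with r² = 29.2825.
The farthest remaining point (6, 2) is at distance² 21.8825 ≤ 29.2825.
r = √(29.2825) ≈ 5.411.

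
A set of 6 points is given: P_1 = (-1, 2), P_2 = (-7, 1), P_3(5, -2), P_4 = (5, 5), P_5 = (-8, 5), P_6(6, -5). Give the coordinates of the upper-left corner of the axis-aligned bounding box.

(-8, 5)

x-range [-8, 6], y-range [-5, 5].
The upper-left corner is (-8, 5).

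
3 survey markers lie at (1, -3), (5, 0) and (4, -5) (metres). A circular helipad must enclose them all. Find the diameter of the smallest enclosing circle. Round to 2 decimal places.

5.41

Call the three points A, B, C in the order given.
Side lengths²: AB² = 25, AC² = 13, BC² = 26.
Since BC² = 26 < 25 + 13 = 38, the triangle is acute, so the smallest enclosing circle is the circumcircle.
Circumcentre = (123/34, -79/34), r² = 4225/578.
Diameter = 2r = 2√(4225/578) ≈ 5.41.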